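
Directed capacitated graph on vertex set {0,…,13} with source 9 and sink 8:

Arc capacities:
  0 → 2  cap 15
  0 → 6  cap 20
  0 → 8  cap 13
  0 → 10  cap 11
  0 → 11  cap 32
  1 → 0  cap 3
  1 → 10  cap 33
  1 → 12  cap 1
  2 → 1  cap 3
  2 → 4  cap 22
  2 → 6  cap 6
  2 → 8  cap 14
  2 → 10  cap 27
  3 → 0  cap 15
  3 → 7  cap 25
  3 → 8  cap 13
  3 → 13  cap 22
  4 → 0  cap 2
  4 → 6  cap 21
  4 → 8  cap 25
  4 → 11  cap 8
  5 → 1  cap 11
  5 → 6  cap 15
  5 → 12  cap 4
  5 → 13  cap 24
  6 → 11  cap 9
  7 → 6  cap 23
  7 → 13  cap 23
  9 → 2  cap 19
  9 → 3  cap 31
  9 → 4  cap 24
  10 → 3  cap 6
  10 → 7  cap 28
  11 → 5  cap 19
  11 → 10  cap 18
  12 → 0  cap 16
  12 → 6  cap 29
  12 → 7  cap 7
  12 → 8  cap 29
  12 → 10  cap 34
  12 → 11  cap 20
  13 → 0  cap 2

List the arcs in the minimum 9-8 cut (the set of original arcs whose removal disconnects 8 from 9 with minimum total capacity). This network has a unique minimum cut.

Min-cut arcs: {(0,8), (1,12), (2,8), (3,8), (4,8), (5,12)} (total capacity 70)

augment #1: 9→2→8 push 14
augment #2: 9→3→8 push 13
augment #3: 9→4→8 push 24
augment #4: 9→2→4→8 push 1
augment #5: 9→3→0→8 push 13
augment #6: 9→2→1→12→8 push 1
augment #7: 9→2→4→11→5→12→8 push 3
augment #8: 9→3→0→11→5→12→8 push 1
max flow = 70; residual-reachable set from 9 gives S-side
cut edges (S→T): {(0,8), (1,12), (2,8), (3,8), (4,8), (5,12)} total cap 70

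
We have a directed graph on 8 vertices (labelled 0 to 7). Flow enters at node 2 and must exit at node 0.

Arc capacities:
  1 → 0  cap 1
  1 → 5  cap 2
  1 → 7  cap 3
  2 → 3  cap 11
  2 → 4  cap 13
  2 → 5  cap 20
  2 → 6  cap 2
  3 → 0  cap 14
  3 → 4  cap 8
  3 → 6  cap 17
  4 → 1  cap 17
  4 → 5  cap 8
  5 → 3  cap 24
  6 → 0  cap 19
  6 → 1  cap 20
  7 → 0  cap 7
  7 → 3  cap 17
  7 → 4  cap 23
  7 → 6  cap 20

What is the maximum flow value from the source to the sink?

Maximum flow value: 37

augment #1: 2→3→0 bottleneck 11, total now 11
augment #2: 2→6→0 bottleneck 2, total now 13
augment #3: 2→4→1→0 bottleneck 1, total now 14
augment #4: 2→5→3→0 bottleneck 3, total now 17
augment #5: 2→4→1→7→0 bottleneck 3, total now 20
augment #6: 2→5→3→6→0 bottleneck 17, total now 37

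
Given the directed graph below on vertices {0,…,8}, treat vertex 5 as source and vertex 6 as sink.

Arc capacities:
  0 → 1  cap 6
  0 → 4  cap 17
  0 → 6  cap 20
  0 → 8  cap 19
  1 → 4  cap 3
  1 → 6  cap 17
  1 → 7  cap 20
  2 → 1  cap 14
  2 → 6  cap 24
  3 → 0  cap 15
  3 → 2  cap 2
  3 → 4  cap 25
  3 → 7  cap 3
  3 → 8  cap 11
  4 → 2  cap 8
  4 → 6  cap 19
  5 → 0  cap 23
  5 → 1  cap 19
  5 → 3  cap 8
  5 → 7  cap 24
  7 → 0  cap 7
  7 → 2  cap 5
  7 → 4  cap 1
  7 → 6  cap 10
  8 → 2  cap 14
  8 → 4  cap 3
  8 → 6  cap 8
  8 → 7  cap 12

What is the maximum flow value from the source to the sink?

augment #1: 5→0→6 bottleneck 20, total now 20
augment #2: 5→1→6 bottleneck 17, total now 37
augment #3: 5→7→6 bottleneck 10, total now 47
augment #4: 5→0→4→6 bottleneck 3, total now 50
augment #5: 5→1→4→6 bottleneck 2, total now 52
augment #6: 5→3→2→6 bottleneck 2, total now 54
augment #7: 5→3→4→6 bottleneck 6, total now 60
augment #8: 5→7→2→6 bottleneck 5, total now 65
augment #9: 5→7→4→6 bottleneck 1, total now 66
augment #10: 5→7→0→4→6 bottleneck 7, total now 73

Maximum flow value: 73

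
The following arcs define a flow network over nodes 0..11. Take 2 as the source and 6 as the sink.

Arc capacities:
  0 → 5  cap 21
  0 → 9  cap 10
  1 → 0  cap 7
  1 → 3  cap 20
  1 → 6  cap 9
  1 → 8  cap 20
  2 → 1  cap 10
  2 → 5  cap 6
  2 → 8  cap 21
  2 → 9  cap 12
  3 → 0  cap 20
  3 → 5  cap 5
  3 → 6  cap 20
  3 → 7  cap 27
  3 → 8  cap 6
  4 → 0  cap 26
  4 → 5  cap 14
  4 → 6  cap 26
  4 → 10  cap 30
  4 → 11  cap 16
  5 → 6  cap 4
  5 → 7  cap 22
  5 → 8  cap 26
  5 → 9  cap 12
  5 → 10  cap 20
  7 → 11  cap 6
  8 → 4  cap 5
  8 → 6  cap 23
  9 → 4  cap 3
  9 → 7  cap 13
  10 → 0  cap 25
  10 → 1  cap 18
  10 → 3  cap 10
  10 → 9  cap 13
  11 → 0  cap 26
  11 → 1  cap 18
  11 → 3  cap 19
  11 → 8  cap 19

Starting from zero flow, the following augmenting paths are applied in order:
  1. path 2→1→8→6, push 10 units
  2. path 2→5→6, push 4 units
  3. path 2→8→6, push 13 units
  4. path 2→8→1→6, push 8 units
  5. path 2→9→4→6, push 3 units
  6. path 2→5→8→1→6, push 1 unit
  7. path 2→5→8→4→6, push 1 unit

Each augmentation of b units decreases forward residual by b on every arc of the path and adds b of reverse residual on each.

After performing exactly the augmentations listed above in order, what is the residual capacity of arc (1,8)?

after path 1 (2→1→8→6, push 10): res(1,8)=10
after path 2 (2→5→6, push 4): res(1,8)=10
after path 3 (2→8→6, push 13): res(1,8)=10
after path 4 (2→8→1→6, push 8): res(1,8)=18
after path 5 (2→9→4→6, push 3): res(1,8)=18
after path 6 (2→5→8→1→6, push 1): res(1,8)=19
after path 7 (2→5→8→4→6, push 1): res(1,8)=19

Residual capacity of (1,8): 19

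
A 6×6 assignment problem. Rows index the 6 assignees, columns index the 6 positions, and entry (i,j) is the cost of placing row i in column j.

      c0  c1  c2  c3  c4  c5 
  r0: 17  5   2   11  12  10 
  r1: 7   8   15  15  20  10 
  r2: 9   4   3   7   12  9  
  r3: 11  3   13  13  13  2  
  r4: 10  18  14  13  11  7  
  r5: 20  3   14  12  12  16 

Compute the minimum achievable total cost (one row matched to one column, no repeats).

optimal assignment: row0→col2 (cost 2), row1→col0 (cost 7), row2→col3 (cost 7), row3→col5 (cost 2), row4→col4 (cost 11), row5→col1 (cost 3)
total = 2 + 7 + 7 + 2 + 11 + 3 = 32

Minimum assignment cost: 32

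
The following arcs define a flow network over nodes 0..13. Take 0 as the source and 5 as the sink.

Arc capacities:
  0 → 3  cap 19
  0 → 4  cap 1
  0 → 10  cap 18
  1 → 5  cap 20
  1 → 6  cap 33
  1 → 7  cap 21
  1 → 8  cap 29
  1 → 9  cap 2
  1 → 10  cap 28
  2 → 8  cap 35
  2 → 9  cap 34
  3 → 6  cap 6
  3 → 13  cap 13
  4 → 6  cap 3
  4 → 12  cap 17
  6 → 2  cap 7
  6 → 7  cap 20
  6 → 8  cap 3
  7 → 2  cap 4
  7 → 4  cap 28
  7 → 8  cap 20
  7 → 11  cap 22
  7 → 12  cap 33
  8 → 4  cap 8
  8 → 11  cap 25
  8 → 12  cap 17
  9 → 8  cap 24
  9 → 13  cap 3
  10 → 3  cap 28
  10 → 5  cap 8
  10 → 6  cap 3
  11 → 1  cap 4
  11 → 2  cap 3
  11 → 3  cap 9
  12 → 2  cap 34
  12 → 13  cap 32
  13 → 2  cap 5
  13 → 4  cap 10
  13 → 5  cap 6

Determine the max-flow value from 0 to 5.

Maximum flow value: 18

augment #1: 0→10→5 bottleneck 8, total now 8
augment #2: 0→3→13→5 bottleneck 6, total now 14
augment #3: 0→3→6→7→11→1→5 bottleneck 4, total now 18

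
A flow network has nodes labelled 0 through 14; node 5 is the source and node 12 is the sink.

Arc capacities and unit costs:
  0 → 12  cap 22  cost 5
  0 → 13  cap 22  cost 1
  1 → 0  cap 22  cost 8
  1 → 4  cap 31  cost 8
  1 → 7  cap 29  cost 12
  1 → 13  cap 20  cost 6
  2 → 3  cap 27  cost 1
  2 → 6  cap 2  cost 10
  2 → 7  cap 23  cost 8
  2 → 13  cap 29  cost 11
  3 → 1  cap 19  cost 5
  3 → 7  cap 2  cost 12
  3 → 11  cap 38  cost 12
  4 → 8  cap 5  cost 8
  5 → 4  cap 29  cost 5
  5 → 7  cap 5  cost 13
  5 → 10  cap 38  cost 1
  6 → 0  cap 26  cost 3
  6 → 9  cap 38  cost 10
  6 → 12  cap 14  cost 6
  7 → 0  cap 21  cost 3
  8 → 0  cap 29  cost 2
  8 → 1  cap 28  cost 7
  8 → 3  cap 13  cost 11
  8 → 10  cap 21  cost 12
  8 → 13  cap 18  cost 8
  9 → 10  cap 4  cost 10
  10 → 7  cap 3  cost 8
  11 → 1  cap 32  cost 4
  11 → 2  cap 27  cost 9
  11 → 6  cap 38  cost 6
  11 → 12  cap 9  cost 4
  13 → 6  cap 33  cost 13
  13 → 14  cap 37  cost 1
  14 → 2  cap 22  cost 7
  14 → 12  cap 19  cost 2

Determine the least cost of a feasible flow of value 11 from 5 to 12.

shortest-cost path #1: 5→10→7→0→13→14→12 push 3 @ unit cost 16 (adds 48)
shortest-cost path #2: 5→4→8→0→13→14→12 push 5 @ unit cost 19 (adds 95)
shortest-cost path #3: 5→7→0→13→14→12 push 3 @ unit cost 20 (adds 60)
total cost = 203

Minimum cost for 11 units: 203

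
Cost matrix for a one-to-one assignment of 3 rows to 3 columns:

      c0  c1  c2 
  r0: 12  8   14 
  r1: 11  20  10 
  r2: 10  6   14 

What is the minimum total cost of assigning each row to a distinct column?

one of 2 optimal assignments: row0→col0 (cost 12), row1→col2 (cost 10), row2→col1 (cost 6)
total = 12 + 10 + 6 = 28

Minimum assignment cost: 28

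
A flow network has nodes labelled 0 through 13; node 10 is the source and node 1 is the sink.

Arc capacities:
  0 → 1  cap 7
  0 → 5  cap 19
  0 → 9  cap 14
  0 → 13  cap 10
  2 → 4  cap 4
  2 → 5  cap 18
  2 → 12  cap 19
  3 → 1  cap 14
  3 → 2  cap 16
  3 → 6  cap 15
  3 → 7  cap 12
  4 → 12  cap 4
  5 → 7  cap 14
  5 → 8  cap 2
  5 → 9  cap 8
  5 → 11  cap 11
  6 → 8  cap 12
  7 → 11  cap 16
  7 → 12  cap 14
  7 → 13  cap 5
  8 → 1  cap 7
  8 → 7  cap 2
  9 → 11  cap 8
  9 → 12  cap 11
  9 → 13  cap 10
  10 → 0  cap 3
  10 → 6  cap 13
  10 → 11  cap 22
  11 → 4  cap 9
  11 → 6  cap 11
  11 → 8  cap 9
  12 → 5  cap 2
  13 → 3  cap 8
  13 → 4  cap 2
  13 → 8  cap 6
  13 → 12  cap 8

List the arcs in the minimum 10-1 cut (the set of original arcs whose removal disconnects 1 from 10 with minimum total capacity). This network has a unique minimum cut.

Min-cut arcs: {(8,1), (8,7), (10,0), (12,5)} (total capacity 14)

augment #1: 10→0→1 push 3
augment #2: 10→6→8→1 push 7
augment #3: 10→6→8→7→13→3→1 push 2
augment #4: 10→11→4→12→5→7→13→3→1 push 2
max flow = 14; residual-reachable set from 10 gives S-side
cut edges (S→T): {(8,1), (8,7), (10,0), (12,5)} total cap 14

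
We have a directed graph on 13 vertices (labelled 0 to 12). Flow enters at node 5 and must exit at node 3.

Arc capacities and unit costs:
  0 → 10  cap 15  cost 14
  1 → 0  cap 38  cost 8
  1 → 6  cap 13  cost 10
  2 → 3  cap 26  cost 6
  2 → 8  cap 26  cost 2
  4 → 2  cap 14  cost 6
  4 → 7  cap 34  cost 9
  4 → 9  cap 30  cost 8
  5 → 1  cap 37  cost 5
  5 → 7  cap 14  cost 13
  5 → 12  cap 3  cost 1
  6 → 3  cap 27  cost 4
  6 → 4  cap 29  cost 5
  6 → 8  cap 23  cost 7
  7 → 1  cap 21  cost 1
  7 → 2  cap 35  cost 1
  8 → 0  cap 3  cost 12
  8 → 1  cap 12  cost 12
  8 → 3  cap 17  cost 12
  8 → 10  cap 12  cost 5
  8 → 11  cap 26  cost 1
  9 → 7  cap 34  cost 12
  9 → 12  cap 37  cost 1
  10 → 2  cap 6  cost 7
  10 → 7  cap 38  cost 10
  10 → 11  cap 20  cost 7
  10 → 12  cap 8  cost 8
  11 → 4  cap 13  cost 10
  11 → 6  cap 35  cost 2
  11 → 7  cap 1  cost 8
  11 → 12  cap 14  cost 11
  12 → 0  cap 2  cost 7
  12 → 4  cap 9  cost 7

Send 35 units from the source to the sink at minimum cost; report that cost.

Minimum cost for 35 units: 787

shortest-cost path #1: 5→1→6→3 push 13 @ unit cost 19 (adds 247)
shortest-cost path #2: 5→7→2→3 push 14 @ unit cost 20 (adds 280)
shortest-cost path #3: 5→12→4→2→3 push 3 @ unit cost 20 (adds 60)
shortest-cost path #4: 5→1→0→10→2→3 push 5 @ unit cost 40 (adds 200)
total cost = 787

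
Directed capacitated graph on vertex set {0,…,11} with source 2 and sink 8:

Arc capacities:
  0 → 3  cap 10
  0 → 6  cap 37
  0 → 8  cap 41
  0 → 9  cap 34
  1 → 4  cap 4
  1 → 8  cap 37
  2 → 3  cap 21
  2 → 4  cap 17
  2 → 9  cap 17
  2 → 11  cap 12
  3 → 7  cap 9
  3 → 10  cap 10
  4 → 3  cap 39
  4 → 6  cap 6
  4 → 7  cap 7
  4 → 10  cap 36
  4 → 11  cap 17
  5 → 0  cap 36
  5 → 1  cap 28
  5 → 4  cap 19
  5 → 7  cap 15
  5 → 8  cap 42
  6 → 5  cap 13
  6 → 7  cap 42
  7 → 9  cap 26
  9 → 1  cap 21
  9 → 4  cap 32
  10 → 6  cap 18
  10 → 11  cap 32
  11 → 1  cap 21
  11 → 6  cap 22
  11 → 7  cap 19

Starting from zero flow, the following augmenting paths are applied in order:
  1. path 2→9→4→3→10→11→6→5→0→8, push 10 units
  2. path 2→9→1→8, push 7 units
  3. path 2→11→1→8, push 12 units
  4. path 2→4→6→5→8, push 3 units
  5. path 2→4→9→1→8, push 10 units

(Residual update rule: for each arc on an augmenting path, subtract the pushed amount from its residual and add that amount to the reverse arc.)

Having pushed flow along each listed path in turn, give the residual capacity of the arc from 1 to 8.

after path 1 (2→9→4→3→10→11→6→5→0→8, push 10): res(1,8)=37
after path 2 (2→9→1→8, push 7): res(1,8)=30
after path 3 (2→11→1→8, push 12): res(1,8)=18
after path 4 (2→4→6→5→8, push 3): res(1,8)=18
after path 5 (2→4→9→1→8, push 10): res(1,8)=8

Residual capacity of (1,8): 8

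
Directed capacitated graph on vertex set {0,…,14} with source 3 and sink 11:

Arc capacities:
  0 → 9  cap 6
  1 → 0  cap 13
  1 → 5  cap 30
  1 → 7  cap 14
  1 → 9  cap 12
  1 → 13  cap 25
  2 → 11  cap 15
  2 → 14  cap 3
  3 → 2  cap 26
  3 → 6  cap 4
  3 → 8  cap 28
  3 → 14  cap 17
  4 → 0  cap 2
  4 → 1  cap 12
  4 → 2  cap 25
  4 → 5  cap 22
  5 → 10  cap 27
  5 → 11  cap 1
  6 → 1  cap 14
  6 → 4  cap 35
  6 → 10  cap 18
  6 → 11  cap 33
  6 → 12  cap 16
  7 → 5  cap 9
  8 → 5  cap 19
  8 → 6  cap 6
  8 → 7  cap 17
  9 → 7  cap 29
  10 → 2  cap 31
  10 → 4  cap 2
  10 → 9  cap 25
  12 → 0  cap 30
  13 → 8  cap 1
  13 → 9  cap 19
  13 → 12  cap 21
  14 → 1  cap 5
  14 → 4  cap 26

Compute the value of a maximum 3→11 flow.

Maximum flow value: 26

augment #1: 3→2→11 bottleneck 15, total now 15
augment #2: 3→6→11 bottleneck 4, total now 19
augment #3: 3→8→5→11 bottleneck 1, total now 20
augment #4: 3→8→6→11 bottleneck 6, total now 26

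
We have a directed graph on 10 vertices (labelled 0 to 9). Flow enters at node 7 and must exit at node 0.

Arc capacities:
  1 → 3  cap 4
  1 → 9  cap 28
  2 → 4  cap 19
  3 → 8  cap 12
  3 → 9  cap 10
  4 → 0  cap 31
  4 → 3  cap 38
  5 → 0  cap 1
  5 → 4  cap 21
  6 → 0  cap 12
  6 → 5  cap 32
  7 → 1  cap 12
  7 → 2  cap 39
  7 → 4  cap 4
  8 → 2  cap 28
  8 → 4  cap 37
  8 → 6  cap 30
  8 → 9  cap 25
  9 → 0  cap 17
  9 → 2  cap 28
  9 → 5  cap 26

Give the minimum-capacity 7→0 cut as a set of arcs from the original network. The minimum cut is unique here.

augment #1: 7→4→0 push 4
augment #2: 7→1→9→0 push 12
augment #3: 7→2→4→0 push 19
max flow = 35; residual-reachable set from 7 gives S-side
cut edges (S→T): {(2,4), (7,1), (7,4)} total cap 35

Min-cut arcs: {(2,4), (7,1), (7,4)} (total capacity 35)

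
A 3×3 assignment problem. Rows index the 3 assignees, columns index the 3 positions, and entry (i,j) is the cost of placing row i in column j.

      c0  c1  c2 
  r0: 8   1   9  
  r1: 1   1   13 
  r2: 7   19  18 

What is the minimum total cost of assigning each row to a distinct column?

optimal assignment: row0→col2 (cost 9), row1→col1 (cost 1), row2→col0 (cost 7)
total = 9 + 1 + 7 = 17

Minimum assignment cost: 17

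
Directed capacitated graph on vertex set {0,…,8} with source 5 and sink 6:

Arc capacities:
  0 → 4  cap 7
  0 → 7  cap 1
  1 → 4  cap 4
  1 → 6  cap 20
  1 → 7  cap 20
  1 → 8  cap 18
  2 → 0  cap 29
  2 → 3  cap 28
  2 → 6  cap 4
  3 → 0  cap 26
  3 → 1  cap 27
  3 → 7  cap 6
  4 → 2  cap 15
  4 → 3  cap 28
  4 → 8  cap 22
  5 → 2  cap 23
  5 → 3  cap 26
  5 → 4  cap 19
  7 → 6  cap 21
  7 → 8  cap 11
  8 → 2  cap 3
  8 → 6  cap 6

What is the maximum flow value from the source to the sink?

augment #1: 5→2→6 bottleneck 4, total now 4
augment #2: 5→3→1→6 bottleneck 20, total now 24
augment #3: 5→3→7→6 bottleneck 6, total now 30
augment #4: 5→4→8→6 bottleneck 6, total now 36
augment #5: 5→2→0→7→6 bottleneck 1, total now 37
augment #6: 5→2→3→1→7→6 bottleneck 7, total now 44

Maximum flow value: 44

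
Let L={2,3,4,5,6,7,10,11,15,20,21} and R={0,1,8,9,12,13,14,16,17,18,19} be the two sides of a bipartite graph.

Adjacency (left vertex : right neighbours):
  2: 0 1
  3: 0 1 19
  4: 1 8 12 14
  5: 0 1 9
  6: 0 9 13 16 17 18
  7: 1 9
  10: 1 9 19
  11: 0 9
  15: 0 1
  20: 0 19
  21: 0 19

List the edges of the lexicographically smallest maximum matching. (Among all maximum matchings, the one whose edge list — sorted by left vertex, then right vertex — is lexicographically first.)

Lex-smallest maximum matching: {(2,0), (3,1), (4,8), (5,9), (6,13), (10,19)}

|M| = 6 (so the lex-smallest maximum matching has 6 edges)
process left vertices in ascending order; for each, take the smallest-labelled available neighbour that still permits 6 edges overall, or leave it unmatched if none does
lex-smallest matching: {2-0, 3-1, 4-8, 5-9, 6-13, 10-19}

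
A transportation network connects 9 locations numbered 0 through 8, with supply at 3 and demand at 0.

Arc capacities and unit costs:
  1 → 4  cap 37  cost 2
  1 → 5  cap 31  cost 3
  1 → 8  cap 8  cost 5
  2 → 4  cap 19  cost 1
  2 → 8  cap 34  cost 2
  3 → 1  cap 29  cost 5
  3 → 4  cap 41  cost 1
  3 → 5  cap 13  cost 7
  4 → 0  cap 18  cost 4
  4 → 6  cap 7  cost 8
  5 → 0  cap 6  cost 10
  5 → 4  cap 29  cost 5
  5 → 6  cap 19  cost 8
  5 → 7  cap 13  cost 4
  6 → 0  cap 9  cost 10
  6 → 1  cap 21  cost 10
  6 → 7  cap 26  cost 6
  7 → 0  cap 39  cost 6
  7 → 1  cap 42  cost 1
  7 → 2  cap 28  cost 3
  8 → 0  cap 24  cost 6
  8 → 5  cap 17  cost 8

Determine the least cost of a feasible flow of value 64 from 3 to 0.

Minimum cost for 64 units: 1012

shortest-cost path #1: 3→4→0 push 18 @ unit cost 5 (adds 90)
shortest-cost path #2: 3→1→8→0 push 8 @ unit cost 16 (adds 128)
shortest-cost path #3: 3→5→0 push 6 @ unit cost 17 (adds 102)
shortest-cost path #4: 3→5→7→0 push 7 @ unit cost 17 (adds 119)
shortest-cost path #5: 3→1→5→7→0 push 6 @ unit cost 18 (adds 108)
shortest-cost path #6: 3→4→6→0 push 7 @ unit cost 19 (adds 133)
shortest-cost path #7: 3→1→5→6→0 push 2 @ unit cost 26 (adds 52)
shortest-cost path #8: 3→1→5→6→7→0 push 10 @ unit cost 28 (adds 280)
total cost = 1012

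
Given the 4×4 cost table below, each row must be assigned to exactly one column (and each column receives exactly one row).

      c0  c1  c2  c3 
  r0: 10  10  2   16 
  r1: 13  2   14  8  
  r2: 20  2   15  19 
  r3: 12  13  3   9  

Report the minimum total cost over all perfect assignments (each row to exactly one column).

optimal assignment: row0→col0 (cost 10), row1→col3 (cost 8), row2→col1 (cost 2), row3→col2 (cost 3)
total = 10 + 8 + 2 + 3 = 23

Minimum assignment cost: 23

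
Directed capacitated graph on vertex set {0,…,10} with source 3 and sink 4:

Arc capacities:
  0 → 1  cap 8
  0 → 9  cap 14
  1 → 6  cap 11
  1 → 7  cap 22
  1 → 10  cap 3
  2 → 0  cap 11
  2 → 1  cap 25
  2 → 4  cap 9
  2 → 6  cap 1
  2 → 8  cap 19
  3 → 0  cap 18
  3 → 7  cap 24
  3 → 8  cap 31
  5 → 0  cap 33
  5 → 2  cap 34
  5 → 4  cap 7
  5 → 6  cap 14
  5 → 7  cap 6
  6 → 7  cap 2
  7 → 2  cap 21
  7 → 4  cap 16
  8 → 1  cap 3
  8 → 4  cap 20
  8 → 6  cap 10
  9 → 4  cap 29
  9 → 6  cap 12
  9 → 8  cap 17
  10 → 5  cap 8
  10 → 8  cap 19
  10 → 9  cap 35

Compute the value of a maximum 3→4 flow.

augment #1: 3→7→4 bottleneck 16, total now 16
augment #2: 3→8→4 bottleneck 20, total now 36
augment #3: 3→0→9→4 bottleneck 14, total now 50
augment #4: 3→7→2→4 bottleneck 8, total now 58
augment #5: 3→0→1→7→2→4 bottleneck 1, total now 59
augment #6: 3→0→1→10→5→4 bottleneck 3, total now 62

Maximum flow value: 62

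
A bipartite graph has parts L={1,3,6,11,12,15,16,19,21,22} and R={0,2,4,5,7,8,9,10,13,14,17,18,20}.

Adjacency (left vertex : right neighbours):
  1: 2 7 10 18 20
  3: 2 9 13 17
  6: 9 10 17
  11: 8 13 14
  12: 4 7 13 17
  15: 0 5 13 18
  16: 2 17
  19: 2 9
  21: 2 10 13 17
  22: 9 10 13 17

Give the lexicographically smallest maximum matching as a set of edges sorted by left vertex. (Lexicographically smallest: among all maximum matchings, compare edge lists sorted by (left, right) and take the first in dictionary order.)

|M| = 9 (so the lex-smallest maximum matching has 9 edges)
process left vertices in ascending order; for each, take the smallest-labelled available neighbour that still permits 9 edges overall, or leave it unmatched if none does
lex-smallest matching: {1-7, 3-2, 6-9, 11-8, 12-4, 15-0, 16-17, 21-10, 22-13}

Lex-smallest maximum matching: {(1,7), (3,2), (6,9), (11,8), (12,4), (15,0), (16,17), (21,10), (22,13)}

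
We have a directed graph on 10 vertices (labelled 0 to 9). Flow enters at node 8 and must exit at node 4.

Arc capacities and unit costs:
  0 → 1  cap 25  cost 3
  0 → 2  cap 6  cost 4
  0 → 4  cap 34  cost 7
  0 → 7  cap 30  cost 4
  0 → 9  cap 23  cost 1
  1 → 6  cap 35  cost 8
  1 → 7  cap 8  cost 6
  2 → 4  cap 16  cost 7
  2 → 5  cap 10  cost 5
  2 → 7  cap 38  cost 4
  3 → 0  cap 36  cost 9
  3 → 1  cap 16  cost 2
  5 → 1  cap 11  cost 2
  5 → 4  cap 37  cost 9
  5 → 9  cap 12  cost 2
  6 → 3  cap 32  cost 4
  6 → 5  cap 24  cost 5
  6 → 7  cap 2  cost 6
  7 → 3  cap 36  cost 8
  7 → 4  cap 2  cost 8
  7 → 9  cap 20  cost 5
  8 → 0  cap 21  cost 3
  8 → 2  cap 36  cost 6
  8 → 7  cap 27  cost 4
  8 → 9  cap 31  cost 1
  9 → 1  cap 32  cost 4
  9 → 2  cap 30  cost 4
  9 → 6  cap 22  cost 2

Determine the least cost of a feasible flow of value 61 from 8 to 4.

shortest-cost path #1: 8→0→4 push 21 @ unit cost 10 (adds 210)
shortest-cost path #2: 8→9→2→4 push 16 @ unit cost 12 (adds 192)
shortest-cost path #3: 8→7→4 push 2 @ unit cost 12 (adds 24)
shortest-cost path #4: 8→9→6→5→4 push 15 @ unit cost 17 (adds 255)
shortest-cost path #5: 8→2→9→6→5→4 push 7 @ unit cost 18 (adds 126)
total cost = 807

Minimum cost for 61 units: 807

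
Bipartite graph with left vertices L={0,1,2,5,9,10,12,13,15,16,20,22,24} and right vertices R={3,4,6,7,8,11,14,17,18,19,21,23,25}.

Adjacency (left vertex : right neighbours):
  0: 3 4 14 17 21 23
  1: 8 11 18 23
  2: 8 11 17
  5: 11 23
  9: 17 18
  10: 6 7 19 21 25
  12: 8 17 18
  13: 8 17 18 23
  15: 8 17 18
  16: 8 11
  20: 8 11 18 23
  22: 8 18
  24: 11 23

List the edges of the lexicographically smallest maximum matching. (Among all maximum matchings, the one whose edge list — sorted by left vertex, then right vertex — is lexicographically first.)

Lex-smallest maximum matching: {(0,3), (1,8), (2,11), (5,23), (9,17), (10,6), (12,18)}

|M| = 7 (so the lex-smallest maximum matching has 7 edges)
process left vertices in ascending order; for each, take the smallest-labelled available neighbour that still permits 7 edges overall, or leave it unmatched if none does
lex-smallest matching: {0-3, 1-8, 2-11, 5-23, 9-17, 10-6, 12-18}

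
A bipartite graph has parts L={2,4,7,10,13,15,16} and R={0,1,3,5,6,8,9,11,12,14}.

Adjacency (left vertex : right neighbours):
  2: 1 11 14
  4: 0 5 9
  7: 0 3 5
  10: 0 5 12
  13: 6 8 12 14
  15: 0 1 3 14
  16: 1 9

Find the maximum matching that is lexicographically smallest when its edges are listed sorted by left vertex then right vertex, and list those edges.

Lex-smallest maximum matching: {(2,1), (4,0), (7,3), (10,5), (13,6), (15,14), (16,9)}

|M| = 7 (so the lex-smallest maximum matching has 7 edges)
process left vertices in ascending order; for each, take the smallest-labelled available neighbour that still permits 7 edges overall, or leave it unmatched if none does
lex-smallest matching: {2-1, 4-0, 7-3, 10-5, 13-6, 15-14, 16-9}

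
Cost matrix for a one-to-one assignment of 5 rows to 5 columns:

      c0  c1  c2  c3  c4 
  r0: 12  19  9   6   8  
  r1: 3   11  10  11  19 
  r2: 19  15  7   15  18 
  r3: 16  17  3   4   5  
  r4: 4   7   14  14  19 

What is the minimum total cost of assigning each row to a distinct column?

optimal assignment: row0→col3 (cost 6), row1→col0 (cost 3), row2→col2 (cost 7), row3→col4 (cost 5), row4→col1 (cost 7)
total = 6 + 3 + 7 + 5 + 7 = 28

Minimum assignment cost: 28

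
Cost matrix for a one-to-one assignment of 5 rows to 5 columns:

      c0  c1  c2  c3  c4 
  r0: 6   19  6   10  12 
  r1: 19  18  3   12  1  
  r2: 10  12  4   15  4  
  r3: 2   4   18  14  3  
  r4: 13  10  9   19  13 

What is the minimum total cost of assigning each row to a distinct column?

optimal assignment: row0→col3 (cost 10), row1→col4 (cost 1), row2→col2 (cost 4), row3→col0 (cost 2), row4→col1 (cost 10)
total = 10 + 1 + 4 + 2 + 10 = 27

Minimum assignment cost: 27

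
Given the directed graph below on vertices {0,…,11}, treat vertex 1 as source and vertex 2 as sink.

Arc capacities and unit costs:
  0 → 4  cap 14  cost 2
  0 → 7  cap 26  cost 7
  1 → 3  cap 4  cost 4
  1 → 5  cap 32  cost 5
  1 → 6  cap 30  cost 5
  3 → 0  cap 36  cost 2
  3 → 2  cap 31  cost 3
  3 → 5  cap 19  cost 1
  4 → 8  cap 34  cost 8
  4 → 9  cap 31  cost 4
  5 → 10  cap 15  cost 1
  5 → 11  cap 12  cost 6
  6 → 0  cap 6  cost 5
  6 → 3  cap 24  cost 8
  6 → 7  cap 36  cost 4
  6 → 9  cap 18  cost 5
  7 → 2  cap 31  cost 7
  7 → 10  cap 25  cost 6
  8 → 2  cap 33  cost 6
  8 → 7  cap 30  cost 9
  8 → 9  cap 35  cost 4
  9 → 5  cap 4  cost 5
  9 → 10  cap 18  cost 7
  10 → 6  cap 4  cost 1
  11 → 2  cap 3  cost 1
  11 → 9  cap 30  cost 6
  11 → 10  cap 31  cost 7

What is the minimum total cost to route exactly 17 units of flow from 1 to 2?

shortest-cost path #1: 1→3→2 push 4 @ unit cost 7 (adds 28)
shortest-cost path #2: 1→5→11→2 push 3 @ unit cost 12 (adds 36)
shortest-cost path #3: 1→6→7→2 push 10 @ unit cost 16 (adds 160)
total cost = 224

Minimum cost for 17 units: 224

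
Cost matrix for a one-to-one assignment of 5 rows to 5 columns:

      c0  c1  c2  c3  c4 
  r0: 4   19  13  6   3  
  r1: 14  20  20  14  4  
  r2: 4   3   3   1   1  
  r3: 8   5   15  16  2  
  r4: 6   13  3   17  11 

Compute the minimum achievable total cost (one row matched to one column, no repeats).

optimal assignment: row0→col0 (cost 4), row1→col4 (cost 4), row2→col3 (cost 1), row3→col1 (cost 5), row4→col2 (cost 3)
total = 4 + 4 + 1 + 5 + 3 = 17

Minimum assignment cost: 17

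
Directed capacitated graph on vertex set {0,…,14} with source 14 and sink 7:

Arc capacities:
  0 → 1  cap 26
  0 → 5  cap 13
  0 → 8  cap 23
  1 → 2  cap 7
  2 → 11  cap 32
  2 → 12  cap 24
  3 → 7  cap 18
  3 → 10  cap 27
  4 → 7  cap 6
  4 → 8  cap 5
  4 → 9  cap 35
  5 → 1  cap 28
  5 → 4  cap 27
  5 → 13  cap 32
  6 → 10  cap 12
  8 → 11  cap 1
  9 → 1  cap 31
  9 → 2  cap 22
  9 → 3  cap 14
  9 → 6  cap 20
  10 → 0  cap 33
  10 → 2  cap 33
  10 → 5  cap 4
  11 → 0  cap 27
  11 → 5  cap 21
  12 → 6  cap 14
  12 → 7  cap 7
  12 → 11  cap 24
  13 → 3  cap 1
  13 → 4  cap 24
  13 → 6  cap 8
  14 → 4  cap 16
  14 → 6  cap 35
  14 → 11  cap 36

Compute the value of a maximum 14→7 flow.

Maximum flow value: 28

augment #1: 14→4→7 bottleneck 6, total now 6
augment #2: 14→4→9→3→7 bottleneck 10, total now 16
augment #3: 14→6→10→2→12→7 bottleneck 7, total now 23
augment #4: 14→11→5→13→3→7 bottleneck 1, total now 24
augment #5: 14→11→5→4→9→3→7 bottleneck 4, total now 28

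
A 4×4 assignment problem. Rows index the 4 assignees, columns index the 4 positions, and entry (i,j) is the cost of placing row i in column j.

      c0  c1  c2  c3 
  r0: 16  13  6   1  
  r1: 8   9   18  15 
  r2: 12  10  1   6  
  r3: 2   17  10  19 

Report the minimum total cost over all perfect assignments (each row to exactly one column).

Minimum assignment cost: 13

optimal assignment: row0→col3 (cost 1), row1→col1 (cost 9), row2→col2 (cost 1), row3→col0 (cost 2)
total = 1 + 9 + 1 + 2 = 13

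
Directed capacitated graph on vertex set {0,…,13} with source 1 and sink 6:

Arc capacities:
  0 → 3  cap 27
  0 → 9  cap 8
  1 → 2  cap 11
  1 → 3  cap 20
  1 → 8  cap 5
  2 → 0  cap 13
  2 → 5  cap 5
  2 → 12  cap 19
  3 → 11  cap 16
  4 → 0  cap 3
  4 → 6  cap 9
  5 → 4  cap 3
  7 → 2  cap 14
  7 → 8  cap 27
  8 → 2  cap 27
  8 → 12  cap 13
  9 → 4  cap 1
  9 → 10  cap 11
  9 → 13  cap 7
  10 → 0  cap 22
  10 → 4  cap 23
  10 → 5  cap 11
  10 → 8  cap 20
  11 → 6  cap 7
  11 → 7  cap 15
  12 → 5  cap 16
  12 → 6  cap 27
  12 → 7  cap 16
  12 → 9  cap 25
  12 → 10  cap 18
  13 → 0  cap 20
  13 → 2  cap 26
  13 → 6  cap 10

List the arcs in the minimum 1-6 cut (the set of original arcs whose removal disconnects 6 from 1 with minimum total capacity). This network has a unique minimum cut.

augment #1: 1→2→12→6 push 11
augment #2: 1→3→11→6 push 7
augment #3: 1→8→12→6 push 5
augment #4: 1→3→11→7→2→12→6 push 8
augment #5: 1→3→11→7→8→12→6 push 1
max flow = 32; residual-reachable set from 1 gives S-side
cut edges (S→T): {(1,2), (1,8), (3,11)} total cap 32

Min-cut arcs: {(1,2), (1,8), (3,11)} (total capacity 32)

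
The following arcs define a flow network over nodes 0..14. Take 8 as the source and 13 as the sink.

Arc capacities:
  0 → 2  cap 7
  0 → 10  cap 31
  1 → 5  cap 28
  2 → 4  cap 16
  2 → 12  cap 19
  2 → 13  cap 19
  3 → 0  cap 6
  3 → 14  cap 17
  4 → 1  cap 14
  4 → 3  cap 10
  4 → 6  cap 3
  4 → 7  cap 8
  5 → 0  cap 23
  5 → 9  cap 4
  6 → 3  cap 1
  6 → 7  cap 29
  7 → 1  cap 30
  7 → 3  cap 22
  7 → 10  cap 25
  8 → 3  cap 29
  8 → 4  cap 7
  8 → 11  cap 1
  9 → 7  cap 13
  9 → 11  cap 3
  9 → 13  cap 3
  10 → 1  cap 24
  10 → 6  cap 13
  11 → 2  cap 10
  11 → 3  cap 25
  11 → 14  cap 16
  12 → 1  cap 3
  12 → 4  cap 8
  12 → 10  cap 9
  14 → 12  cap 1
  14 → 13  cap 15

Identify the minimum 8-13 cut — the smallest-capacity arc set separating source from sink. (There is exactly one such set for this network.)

augment #1: 8→3→14→13 push 15
augment #2: 8→11→2→13 push 1
augment #3: 8→3→0→2→13 push 6
augment #4: 8→4→1→5→9→13 push 3
augment #5: 8→4→1→5→0→2→13 push 1
augment #6: 8→4→1→5→9→11→2→13 push 1
max flow = 27; residual-reachable set from 8 gives S-side
cut edges (S→T): {(0,2), (5,9), (8,11), (14,13)} total cap 27

Min-cut arcs: {(0,2), (5,9), (8,11), (14,13)} (total capacity 27)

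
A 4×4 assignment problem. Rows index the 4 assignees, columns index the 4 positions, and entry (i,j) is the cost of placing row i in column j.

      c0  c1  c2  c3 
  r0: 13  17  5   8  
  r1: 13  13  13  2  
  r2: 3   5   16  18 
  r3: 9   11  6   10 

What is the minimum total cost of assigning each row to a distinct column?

Minimum assignment cost: 21

one of 2 optimal assignments: row0→col2 (cost 5), row1→col3 (cost 2), row2→col0 (cost 3), row3→col1 (cost 11)
total = 5 + 2 + 3 + 11 = 21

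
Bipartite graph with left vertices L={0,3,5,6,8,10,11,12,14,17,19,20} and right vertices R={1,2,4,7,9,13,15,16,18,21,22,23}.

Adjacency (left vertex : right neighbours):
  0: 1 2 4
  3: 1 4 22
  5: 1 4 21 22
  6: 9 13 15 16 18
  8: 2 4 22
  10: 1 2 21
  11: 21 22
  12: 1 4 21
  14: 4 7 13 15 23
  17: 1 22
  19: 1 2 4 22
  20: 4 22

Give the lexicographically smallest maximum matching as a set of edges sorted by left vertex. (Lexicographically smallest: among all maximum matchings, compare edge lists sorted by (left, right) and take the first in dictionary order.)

|M| = 7 (so the lex-smallest maximum matching has 7 edges)
process left vertices in ascending order; for each, take the smallest-labelled available neighbour that still permits 7 edges overall, or leave it unmatched if none does
lex-smallest matching: {0-1, 3-4, 5-21, 6-9, 8-2, 11-22, 14-7}

Lex-smallest maximum matching: {(0,1), (3,4), (5,21), (6,9), (8,2), (11,22), (14,7)}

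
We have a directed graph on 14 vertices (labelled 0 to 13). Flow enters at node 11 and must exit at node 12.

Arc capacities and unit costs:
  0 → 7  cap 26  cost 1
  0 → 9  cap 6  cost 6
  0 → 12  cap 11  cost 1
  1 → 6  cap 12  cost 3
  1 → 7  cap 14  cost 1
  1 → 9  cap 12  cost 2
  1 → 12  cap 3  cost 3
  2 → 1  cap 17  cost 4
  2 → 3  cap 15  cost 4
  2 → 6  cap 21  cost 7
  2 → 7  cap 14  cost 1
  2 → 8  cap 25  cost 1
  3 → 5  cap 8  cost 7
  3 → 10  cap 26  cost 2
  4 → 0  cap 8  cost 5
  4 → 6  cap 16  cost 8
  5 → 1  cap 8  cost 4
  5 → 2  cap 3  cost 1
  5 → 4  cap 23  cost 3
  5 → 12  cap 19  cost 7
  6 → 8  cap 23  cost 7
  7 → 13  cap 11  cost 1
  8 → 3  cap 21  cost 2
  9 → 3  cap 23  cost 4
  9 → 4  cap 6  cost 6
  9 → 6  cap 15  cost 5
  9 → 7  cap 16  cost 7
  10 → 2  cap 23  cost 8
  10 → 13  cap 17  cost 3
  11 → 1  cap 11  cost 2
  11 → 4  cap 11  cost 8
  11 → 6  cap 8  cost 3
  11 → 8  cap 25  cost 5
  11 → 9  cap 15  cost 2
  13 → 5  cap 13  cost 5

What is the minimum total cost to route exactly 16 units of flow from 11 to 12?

Minimum cost for 16 units: 207

shortest-cost path #1: 11→1→12 push 3 @ unit cost 5 (adds 15)
shortest-cost path #2: 11→4→0→12 push 8 @ unit cost 14 (adds 112)
shortest-cost path #3: 11→1→7→13→5→12 push 5 @ unit cost 16 (adds 80)
total cost = 207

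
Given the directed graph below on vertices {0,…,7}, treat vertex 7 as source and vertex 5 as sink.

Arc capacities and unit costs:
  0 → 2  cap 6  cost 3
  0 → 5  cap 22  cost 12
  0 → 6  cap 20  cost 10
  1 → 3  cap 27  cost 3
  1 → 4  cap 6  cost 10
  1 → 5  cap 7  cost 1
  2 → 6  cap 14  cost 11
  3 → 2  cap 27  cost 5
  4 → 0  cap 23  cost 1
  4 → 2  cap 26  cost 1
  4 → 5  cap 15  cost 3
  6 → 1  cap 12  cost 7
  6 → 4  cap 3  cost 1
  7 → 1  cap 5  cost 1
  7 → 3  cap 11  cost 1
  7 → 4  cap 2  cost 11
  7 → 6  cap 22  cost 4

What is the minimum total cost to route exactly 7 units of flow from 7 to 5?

shortest-cost path #1: 7→1→5 push 5 @ unit cost 2 (adds 10)
shortest-cost path #2: 7→6→4→5 push 2 @ unit cost 8 (adds 16)
total cost = 26

Minimum cost for 7 units: 26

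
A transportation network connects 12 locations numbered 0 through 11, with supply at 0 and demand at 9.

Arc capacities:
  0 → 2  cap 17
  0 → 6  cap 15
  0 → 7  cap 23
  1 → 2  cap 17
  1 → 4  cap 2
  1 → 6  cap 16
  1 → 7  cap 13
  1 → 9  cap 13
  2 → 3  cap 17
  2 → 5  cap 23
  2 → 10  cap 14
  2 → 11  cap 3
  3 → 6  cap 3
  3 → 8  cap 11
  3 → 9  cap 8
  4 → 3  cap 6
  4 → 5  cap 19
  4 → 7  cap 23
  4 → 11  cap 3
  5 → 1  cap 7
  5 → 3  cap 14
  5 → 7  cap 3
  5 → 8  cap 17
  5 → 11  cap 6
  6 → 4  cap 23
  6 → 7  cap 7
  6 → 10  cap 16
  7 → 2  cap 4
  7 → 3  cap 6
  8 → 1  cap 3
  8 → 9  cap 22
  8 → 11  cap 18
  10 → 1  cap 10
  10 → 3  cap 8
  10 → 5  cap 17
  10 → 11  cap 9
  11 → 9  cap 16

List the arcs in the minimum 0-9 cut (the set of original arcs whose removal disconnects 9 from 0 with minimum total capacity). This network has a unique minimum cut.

augment #1: 0→2→3→9 push 8
augment #2: 0→2→11→9 push 3
augment #3: 0→2→3→8→9 push 6
augment #4: 0→6→4→11→9 push 3
augment #5: 0→6→10→1→9 push 10
augment #6: 0→6→10→11→9 push 2
augment #7: 0→7→3→8→9 push 5
augment #8: 0→7→2→5→1→9 push 3
augment #9: 0→7→2→5→8→9 push 1
augment #10: 0→7→3→2→5→8→9 push 1
max flow = 42; residual-reachable set from 0 gives S-side
cut edges (S→T): {(0,2), (0,6), (7,2), (7,3)} total cap 42

Min-cut arcs: {(0,2), (0,6), (7,2), (7,3)} (total capacity 42)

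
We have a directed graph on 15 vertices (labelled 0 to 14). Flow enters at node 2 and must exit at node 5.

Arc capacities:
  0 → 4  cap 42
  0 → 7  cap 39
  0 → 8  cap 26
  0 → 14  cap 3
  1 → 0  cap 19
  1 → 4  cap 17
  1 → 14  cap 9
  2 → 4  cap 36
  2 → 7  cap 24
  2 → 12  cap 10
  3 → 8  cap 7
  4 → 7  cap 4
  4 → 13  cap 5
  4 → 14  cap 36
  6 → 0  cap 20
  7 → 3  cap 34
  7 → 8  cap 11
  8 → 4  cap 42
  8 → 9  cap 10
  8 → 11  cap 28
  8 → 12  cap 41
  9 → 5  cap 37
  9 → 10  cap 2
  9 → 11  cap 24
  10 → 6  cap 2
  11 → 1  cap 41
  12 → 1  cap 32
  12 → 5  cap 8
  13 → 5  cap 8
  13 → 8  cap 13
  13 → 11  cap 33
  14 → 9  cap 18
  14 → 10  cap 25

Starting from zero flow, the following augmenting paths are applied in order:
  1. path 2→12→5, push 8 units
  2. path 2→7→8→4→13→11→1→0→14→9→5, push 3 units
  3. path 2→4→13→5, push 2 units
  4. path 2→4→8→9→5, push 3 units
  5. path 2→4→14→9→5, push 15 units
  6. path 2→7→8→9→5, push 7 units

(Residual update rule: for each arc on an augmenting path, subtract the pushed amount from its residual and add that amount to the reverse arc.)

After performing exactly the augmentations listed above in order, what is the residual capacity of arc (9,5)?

Residual capacity of (9,5): 9

after path 1 (2→12→5, push 8): res(9,5)=37
after path 2 (2→7→8→4→13→11→1→0→14→9→5, push 3): res(9,5)=34
after path 3 (2→4→13→5, push 2): res(9,5)=34
after path 4 (2→4→8→9→5, push 3): res(9,5)=31
after path 5 (2→4→14→9→5, push 15): res(9,5)=16
after path 6 (2→7→8→9→5, push 7): res(9,5)=9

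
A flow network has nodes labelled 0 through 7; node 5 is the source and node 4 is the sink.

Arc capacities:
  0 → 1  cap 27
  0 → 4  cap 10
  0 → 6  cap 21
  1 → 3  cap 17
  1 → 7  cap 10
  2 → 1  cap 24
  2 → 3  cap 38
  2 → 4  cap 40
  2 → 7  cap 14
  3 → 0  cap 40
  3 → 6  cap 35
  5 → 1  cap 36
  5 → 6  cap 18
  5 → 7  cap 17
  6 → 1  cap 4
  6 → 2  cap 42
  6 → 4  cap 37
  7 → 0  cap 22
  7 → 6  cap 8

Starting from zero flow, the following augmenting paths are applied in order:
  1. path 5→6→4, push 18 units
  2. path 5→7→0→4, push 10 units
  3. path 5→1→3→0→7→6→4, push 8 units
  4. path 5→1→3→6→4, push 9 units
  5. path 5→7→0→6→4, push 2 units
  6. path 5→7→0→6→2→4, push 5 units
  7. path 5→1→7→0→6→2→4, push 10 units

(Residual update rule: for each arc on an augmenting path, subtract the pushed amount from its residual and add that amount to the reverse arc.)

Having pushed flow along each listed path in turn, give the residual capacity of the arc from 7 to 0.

after path 1 (5→6→4, push 18): res(7,0)=22
after path 2 (5→7→0→4, push 10): res(7,0)=12
after path 3 (5→1→3→0→7→6→4, push 8): res(7,0)=20
after path 4 (5→1→3→6→4, push 9): res(7,0)=20
after path 5 (5→7→0→6→4, push 2): res(7,0)=18
after path 6 (5→7→0→6→2→4, push 5): res(7,0)=13
after path 7 (5→1→7→0→6→2→4, push 10): res(7,0)=3

Residual capacity of (7,0): 3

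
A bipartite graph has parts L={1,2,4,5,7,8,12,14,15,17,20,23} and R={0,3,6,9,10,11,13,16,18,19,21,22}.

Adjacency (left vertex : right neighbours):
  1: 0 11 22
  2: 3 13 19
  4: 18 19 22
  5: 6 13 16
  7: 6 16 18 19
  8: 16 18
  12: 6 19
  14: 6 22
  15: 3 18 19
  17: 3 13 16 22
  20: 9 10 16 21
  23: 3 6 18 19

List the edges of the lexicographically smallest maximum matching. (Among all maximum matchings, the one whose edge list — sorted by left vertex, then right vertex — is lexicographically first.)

|M| = 9 (so the lex-smallest maximum matching has 9 edges)
process left vertices in ascending order; for each, take the smallest-labelled available neighbour that still permits 9 edges overall, or leave it unmatched if none does
lex-smallest matching: {1-0, 2-3, 4-18, 5-6, 7-16, 12-19, 14-22, 17-13, 20-9}

Lex-smallest maximum matching: {(1,0), (2,3), (4,18), (5,6), (7,16), (12,19), (14,22), (17,13), (20,9)}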